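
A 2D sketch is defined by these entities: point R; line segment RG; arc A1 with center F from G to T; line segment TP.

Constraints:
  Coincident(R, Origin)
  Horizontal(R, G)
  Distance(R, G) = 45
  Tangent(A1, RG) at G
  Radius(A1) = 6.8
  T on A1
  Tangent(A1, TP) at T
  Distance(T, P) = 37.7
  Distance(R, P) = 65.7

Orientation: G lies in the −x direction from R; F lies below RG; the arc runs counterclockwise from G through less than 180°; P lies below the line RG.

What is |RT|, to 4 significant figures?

52.30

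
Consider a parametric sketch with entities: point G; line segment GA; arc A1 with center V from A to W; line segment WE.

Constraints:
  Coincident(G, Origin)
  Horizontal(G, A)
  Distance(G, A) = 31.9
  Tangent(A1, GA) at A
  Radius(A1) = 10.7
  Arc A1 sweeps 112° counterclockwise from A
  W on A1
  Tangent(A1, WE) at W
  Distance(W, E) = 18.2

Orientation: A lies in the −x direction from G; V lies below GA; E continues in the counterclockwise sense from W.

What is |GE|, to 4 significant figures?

47.15

G is at the origin; G and A share the same y with |GA| = 31.9 and A on the −x side, so A = (-31.90, 0.000). The tangent condition forces VA to be normal to GA, so V = A + (0, -10.7) = (-31.90, -10.70). On A1, A sits at bearing 90° from V; a 112° counterclockwise sweep puts W at bearing 202°, so W = V + 10.7·(cos 202°, sin 202°) = (-41.82, -14.71). Tangency of A1 to WE means the radius VW is perpendicular to WE, so WE runs along (−sin 202°, cos 202°); with |WE| = 18.2, E = (-35.00, -31.58). Then |GE| = |E − G| = 47.15.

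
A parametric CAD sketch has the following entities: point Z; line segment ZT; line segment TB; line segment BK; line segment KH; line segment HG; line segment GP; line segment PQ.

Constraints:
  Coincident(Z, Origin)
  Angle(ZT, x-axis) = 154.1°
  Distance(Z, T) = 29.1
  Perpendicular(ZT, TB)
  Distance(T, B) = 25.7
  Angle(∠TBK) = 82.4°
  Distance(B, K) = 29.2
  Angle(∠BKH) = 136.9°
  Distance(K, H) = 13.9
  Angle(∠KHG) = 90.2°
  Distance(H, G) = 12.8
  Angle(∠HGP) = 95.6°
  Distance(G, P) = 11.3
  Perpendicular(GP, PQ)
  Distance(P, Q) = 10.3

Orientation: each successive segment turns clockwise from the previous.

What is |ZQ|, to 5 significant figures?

18.318

∠HGP = 95.6° gives GP at 109.20° from the x-axis; with |GP| = 11.3, P = (-3.5379, 13.853). GP ⟂ PQ, so PQ runs at 19.200°; with |PQ| = 10.3, Q = (6.1892, 17.240). Then |ZQ| = |Q − Z| = 18.318.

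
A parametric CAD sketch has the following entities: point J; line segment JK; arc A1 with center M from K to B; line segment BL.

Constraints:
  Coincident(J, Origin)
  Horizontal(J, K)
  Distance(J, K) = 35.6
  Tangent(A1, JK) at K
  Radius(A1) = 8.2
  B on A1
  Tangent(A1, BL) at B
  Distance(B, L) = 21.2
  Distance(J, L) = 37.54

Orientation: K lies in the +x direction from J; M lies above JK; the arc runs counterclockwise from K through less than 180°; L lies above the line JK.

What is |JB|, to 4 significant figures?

43.39

J is at the origin; JK is horizontal with |JK| = 35.6 and K on the +x side, so K = (35.60, 0.000). A1 meets JK tangentially, so MK is at right angles to JK, so M = K + (0, 8.2) = (35.60, 8.200). Since MB ⟂ BL (tangency), |ML| = √(8.2² + 21.2²) = 22.73 regardless of where B sits on A1. So L lies on both circle(J, 37.54) and circle(M, 22.73); the above-JK intersection is L = (24.79, 28.19). B is the foot of the tangent from L: B = (40.92, 14.44).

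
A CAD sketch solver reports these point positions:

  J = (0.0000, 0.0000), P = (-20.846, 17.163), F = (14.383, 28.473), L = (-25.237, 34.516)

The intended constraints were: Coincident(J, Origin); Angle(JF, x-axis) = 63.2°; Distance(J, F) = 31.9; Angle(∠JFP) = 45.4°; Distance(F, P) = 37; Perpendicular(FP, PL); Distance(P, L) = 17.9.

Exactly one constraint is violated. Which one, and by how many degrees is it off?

Perpendicular(FP, PL) — off by 3.60°.

J = (0.00, 0.00) ✓; JF at 63.20° ✓; |JF| = 31.90 ✓; ∠JFP = 45.40° ✓; |FP| = 37.00 ✓; ∠(FP, PL) = 93.60° ✗; |PL| = 17.90 ✓.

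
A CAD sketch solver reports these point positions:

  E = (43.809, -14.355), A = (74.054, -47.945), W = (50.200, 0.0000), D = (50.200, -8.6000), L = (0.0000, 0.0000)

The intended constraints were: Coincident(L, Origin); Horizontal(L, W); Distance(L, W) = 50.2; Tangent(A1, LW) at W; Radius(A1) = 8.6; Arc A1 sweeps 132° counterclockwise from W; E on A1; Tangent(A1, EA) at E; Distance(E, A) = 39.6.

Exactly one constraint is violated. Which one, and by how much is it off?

Distance(E, A) = 39.6 — off by 5.60.

L = (0.00, 0.00) ✓; L.y = 0.00, W.y = 0.00 ✓; |LW| = 50.20 ✓; ∠(DW, WL) = 90.00° ✓; |DW| = 8.600 ✓; bearing(D→E) − bearing(D→W) = 132.0° ✓; |DE| = 8.600 ✓; ∠(DE, EA) = 90.00° ✓; |EA| = 45.20 ✗.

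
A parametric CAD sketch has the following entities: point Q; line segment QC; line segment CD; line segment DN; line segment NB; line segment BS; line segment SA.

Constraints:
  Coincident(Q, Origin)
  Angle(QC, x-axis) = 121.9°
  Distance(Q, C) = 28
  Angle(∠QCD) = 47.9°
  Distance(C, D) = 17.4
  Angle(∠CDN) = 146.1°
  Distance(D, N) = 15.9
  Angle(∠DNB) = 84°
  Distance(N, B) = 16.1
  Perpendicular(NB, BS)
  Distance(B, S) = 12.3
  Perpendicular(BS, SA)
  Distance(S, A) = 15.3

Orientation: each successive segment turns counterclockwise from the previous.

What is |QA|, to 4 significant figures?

19.27

NB is perpendicular to BS, so BS runs at 113.9°; with |BS| = 12.3, S = (-4.969, 9.683). BS ⟂ SA, so SA runs at -156.1°; with |SA| = 15.3, A = (-18.96, 3.484). Then |QA| = |A − Q| = 19.27.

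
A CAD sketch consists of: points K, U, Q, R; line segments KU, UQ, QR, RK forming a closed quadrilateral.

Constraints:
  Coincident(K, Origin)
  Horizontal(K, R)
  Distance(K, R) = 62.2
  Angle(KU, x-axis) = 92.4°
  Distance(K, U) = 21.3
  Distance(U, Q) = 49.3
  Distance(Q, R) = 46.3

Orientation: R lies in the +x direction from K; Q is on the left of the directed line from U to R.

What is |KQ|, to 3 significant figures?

60.9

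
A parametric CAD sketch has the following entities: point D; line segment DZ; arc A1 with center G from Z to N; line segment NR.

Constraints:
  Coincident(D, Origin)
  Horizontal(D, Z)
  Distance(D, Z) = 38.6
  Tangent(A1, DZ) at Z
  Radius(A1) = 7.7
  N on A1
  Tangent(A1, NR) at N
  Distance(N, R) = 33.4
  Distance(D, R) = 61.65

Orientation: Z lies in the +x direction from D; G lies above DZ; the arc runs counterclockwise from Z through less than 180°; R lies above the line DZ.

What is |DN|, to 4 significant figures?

46.95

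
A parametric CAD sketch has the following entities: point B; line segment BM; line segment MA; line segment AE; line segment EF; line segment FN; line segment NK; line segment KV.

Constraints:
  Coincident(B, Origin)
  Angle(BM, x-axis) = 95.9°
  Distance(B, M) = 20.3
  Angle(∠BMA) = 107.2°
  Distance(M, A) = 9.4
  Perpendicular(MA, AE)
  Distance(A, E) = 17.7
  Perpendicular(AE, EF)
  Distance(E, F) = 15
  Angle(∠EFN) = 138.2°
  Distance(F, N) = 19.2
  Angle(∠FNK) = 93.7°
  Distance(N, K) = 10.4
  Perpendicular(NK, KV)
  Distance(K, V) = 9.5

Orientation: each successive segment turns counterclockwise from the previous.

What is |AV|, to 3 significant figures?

15.6

B is at the origin; BM runs at 95.9° with length 20.3, so M = (-2.09, 20.2). ∠BMA = 107.2° gives MA at 169° from the x-axis; with |MA| = 9.4, A = (-11.3, 22.0). The perpendicularity gives AE at right angles to MA, so AE runs at -101°; with |AE| = 17.7, E = (-14.8, 4.68). The perpendicularity gives EF at right angles to AE, so EF runs at -11.3°; with |EF| = 15.0, F = (-0.0635, 1.74). ∠EFN = 138.2° gives FN at 30.5° from the x-axis; with |FN| = 19.2, N = (16.5, 11.5). ∠FNK = 93.7° gives NK at 117° from the x-axis; with |NK| = 10.4, K = (11.8, 20.8). The perpendicularity gives KV at right angles to NK, so KV runs at -153°; with |KV| = 9.5, V = (3.31, 16.5). Then |AV| = |V − A| = 15.6.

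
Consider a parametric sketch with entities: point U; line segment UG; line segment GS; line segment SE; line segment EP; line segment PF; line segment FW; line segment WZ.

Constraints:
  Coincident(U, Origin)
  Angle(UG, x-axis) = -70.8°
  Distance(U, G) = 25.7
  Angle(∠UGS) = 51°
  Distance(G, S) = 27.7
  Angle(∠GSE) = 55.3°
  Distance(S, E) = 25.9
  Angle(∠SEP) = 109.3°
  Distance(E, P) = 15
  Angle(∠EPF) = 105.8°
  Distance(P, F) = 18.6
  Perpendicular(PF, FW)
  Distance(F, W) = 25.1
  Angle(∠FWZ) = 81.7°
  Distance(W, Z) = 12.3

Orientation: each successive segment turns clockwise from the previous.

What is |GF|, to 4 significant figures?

2.083

U is at the origin; UG runs at -70.8° with length 25.7, so G = (8.452, -24.27). ∠UGS = 51.0° gives GS at 160.2° from the x-axis; with |GS| = 27.7, S = (-17.61, -14.89). ∠GSE = 55.3° gives SE at 35.50° from the x-axis; with |SE| = 25.9, E = (3.475, 0.1528). ∠SEP = 109.3° gives EP at -35.20° from the x-axis; with |EP| = 15.0, P = (15.73, -8.494). ∠EPF = 105.8° gives PF at -109.4° from the x-axis; with |PF| = 18.6, F = (9.554, -26.04). Then |GF| = |F − G| = 2.083.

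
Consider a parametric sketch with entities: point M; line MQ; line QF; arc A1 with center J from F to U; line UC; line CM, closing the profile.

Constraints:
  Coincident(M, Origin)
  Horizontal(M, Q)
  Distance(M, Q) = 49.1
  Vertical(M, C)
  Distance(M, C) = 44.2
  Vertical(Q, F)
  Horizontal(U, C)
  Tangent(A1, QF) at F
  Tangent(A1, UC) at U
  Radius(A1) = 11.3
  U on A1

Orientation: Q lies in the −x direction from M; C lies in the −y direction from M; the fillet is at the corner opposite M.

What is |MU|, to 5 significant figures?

58.159

The virtual corner opposite M is at (-49.100, -44.200). Since A1 is tangent to QF there, JF ⟂ QF and since A1 is tangent to UC there, JU ⟂ UC, with radius 11.3, so the center J sits 11.3 in from both sides at J = (-37.800, -32.900). That places the tangent points at F = (-49.100, -32.900) on QF and U = (-37.800, -44.200) on UC. Then |MU| = |U − M| = 58.159.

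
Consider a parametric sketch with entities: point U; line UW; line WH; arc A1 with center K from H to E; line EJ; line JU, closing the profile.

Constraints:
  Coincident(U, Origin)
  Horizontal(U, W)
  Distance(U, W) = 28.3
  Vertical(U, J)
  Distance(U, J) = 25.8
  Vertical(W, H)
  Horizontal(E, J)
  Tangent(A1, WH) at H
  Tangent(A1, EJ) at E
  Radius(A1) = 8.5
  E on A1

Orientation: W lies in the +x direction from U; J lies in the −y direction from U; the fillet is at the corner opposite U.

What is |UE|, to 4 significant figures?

32.52

The virtual corner opposite U is at (28.30, -25.80). The tangent condition forces KH to be normal to WH and A1 meets EJ tangentially, so KE is at right angles to EJ, with radius 8.5, so the center K sits 8.5 in from both sides at K = (19.80, -17.30). That places the tangent points at H = (28.30, -17.30) on WH and E = (19.80, -25.80) on EJ. Then |UE| = |E − U| = 32.52.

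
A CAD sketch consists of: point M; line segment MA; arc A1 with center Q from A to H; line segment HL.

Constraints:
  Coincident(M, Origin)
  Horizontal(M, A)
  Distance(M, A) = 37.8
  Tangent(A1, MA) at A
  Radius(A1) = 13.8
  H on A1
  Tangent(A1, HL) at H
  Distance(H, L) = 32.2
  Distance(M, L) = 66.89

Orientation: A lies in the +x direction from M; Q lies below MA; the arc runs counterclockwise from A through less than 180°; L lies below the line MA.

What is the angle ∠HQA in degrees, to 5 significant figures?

128.40°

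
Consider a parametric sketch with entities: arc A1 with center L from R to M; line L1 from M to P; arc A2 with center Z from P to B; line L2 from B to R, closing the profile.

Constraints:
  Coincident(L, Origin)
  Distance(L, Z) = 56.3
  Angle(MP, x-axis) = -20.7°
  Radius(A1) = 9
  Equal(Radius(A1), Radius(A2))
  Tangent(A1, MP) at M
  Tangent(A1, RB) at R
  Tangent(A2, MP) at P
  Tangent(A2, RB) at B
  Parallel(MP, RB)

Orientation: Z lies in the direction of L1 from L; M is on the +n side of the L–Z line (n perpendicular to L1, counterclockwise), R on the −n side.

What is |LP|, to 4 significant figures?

57.01

Tangency of A1 to both parallel lines with radius 9.0 puts M and R at L ± 9.0·n: M = (3.181, 8.419), R = (-3.181, -8.419). Equal radii place P and B the same way about Z: P = Z + 9.0·n = (55.85, -11.48), B = Z − 9.0·n = (49.48, -28.32). Then |LP| = |P − L| = 57.01.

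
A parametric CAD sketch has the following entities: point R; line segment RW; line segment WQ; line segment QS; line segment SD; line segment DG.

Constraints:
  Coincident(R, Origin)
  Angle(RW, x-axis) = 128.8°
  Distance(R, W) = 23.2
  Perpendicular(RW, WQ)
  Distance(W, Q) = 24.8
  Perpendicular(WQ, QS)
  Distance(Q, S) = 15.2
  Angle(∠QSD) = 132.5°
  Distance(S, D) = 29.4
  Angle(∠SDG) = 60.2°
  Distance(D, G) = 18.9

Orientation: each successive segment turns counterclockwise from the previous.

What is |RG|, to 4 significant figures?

6.656

∠QSD = 132.5° gives SD at -3.700° from the x-axis; with |SD| = 29.4, D = (4.998, -11.20). ∠SDG = 60.2° gives DG at 116.1° from the x-axis; with |DG| = 18.9, G = (-3.317, 5.770). Then |RG| = |G − R| = 6.656.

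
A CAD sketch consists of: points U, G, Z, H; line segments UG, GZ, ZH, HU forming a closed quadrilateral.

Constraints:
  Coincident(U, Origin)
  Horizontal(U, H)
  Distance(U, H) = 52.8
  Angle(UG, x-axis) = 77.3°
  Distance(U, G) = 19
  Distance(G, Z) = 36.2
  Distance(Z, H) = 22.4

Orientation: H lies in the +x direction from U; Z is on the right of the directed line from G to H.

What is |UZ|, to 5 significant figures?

31.629

U is at the origin; UH is horizontal with |UH| = 52.8 and H in +x, so H = (52.8, 0). UG runs at 77.3° with |UG| = 19.0, so G = (4.1771, 18.535). Z is determined by |GZ| = 36.2 and |ZH| = 22.4 together: it lies at the intersection of circle(G, 36.2) and circle(H, 22.4). With |GH| = 52.036, the foot of the radical line on GH is 33.788 from G and the perpendicular offset is √(36.2² − 33.788²) = 12.992. Taking the right-of-GH solution: Z = (31.122, -5.6399).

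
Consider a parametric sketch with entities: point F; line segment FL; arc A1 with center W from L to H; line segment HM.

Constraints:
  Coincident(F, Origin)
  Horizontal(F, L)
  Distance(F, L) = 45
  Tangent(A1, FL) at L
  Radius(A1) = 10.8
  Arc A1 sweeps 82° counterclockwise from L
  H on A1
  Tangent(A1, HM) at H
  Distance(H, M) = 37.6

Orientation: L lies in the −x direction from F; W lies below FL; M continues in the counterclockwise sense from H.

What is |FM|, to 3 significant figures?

76.7

F is at the origin; F and L share the same y with |FL| = 45.0 and L on the −x side, so L = (-45.0, 0.00). The tangent condition forces WL to be normal to FL, so W = L + (0, -10.8) = (-45.0, -10.8). On A1, L sits at bearing 90° from W; an 82° counterclockwise sweep puts H at bearing 172°, so H = W + 10.8·(cos 172°, sin 172°) = (-55.7, -9.30). Since A1 is tangent to HM there, WH ⟂ HM, so HM runs along (−sin 172°, cos 172°); with |HM| = 37.6, M = (-60.9, -46.5). Then |FM| = |M − F| = 76.7.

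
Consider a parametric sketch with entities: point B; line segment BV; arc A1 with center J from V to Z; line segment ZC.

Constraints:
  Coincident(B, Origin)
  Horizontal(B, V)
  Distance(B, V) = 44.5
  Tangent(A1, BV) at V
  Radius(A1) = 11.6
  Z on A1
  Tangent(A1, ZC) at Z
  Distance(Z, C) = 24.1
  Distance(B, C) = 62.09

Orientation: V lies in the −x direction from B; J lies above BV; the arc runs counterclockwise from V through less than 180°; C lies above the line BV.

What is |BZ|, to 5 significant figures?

39.601

Checks: B = (0.00, 0.00) ✓; |JZ| = 11.60 ✓; ∠(JZ, ZC) = 90.00° ✓; |ZC| = 24.10 ✓; |BC| = 62.09 ✓.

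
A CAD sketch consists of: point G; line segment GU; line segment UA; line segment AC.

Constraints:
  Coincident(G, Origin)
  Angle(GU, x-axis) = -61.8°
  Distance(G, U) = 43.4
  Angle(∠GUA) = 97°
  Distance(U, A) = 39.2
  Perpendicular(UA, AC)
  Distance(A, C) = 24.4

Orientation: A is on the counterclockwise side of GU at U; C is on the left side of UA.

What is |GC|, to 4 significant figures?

48.25

∠GUA = 97.0°, so UA runs at -61.8° + (180° − 97.0°) = 21.20° from the x-axis; with |UA| = 39.2, A = U + 39.2·(cos 21.20°, sin 21.20°) = (57.06, -24.07). The perpendicularity gives AC at right angles to UA; with |AC| = 24.4 on the left of UA, C = A + 24.4·(-0.3616, 0.9323) = (48.23, -1.324). Then |GC| = |C − G| = 48.25.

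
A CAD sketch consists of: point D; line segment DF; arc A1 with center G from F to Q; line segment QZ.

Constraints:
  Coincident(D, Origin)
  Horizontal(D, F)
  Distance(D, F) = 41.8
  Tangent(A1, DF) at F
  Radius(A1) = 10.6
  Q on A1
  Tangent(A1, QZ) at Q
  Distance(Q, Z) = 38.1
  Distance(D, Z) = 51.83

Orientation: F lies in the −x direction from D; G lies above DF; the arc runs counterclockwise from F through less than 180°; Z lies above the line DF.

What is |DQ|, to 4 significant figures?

32.54

D is at the origin; D and F share the same y with |DF| = 41.8 and F on the −x side, so F = (-41.80, 0.000). Tangency of A1 to DF means the radius GF is perpendicular to DF, so G = F + (0, 10.6) = (-41.80, 10.60). Since GQ ⟂ QZ (tangency), |GZ| = √(10.6² + 38.1²) = 39.55 regardless of where Q sits on A1. So Z lies on both circle(D, 51.83) and circle(G, 39.55); the above-DF intersection is Z = (-24.02, 45.93). Q is the foot of the tangent from Z: Q = (-31.40, 8.547).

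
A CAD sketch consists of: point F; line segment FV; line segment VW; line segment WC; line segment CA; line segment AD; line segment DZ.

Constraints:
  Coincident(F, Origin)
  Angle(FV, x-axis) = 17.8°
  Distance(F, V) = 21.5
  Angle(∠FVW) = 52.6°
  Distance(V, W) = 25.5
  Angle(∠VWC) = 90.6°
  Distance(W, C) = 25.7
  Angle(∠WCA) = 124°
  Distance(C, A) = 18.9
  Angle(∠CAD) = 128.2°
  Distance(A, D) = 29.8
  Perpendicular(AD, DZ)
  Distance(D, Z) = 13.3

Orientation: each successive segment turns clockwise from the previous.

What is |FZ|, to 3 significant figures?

27.5

F is at the origin; FV runs at 17.8° with length 21.5, so V = (20.5, 6.57). ∠FVW = 52.6° gives VW at -110° from the x-axis; with |VW| = 25.5, W = (11.9, -17.5). ∠VWC = 90.6° gives WC at 161° from the x-axis; with |WC| = 25.7, C = (-12.4, -9.08). ∠WCA = 124.0° gives CA at 105° from the x-axis; with |CA| = 18.9, A = (-17.3, 9.17). ∠CAD = 128.2° gives AD at 53.2° from the x-axis; with |AD| = 29.8, D = (0.576, 33.0). The perpendicularity gives DZ at right angles to AD, so DZ runs at -36.8°; with |DZ| = 13.3, Z = (11.2, 25.1). Then |FZ| = |Z − F| = 27.5.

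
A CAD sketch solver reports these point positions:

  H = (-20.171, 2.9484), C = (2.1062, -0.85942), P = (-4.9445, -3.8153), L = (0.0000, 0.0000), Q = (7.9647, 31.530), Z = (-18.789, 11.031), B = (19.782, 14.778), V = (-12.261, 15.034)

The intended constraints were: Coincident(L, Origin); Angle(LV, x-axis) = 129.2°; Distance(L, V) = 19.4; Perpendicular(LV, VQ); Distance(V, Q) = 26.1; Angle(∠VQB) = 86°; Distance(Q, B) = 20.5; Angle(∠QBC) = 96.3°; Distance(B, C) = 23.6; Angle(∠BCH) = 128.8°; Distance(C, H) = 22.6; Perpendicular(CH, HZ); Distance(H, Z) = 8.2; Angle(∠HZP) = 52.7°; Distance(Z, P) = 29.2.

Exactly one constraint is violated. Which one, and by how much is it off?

Distance(Z, P) = 29.2 — off by 8.90.

L = (0.00, 0.00) ✓; LV at 129.2° ✓; |LV| = 19.40 ✓; ∠(LV, VQ) = 90.00° ✓; |VQ| = 26.10 ✓; ∠VQB = 86.00° ✓; |QB| = 20.50 ✓; ∠QBC = 96.30° ✓; |BC| = 23.60 ✓; ∠BCH = 128.8° ✓; |CH| = 22.60 ✓; ∠(CH, HZ) = 90.00° ✓; |HZ| = 8.200 ✓; ∠HZP = 52.70° ✓; |ZP| = 20.30 ✗.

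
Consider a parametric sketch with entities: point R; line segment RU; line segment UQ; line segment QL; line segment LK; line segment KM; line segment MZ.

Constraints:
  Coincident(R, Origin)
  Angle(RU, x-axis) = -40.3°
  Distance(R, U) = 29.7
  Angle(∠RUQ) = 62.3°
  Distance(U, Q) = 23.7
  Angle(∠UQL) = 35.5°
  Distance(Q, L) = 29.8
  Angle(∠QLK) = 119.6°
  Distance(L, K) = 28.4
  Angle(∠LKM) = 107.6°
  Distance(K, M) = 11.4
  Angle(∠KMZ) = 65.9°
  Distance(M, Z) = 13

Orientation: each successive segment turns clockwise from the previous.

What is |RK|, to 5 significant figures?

45.266

R is at the origin; RU runs at -40.3° with length 29.7, so U = (22.651, -19.210). ∠RUQ = 62.3° gives UQ at -158.00° from the x-axis; with |UQ| = 23.7, Q = (0.67699, -28.088). ∠UQL = 35.5° gives QL at 57.500° from the x-axis; with |QL| = 29.8, L = (16.689, -2.9548). ∠QLK = 119.6° gives LK at -2.9000° from the x-axis; with |LK| = 28.4, K = (45.052, -4.3916). Then |RK| = |K − R| = 45.266.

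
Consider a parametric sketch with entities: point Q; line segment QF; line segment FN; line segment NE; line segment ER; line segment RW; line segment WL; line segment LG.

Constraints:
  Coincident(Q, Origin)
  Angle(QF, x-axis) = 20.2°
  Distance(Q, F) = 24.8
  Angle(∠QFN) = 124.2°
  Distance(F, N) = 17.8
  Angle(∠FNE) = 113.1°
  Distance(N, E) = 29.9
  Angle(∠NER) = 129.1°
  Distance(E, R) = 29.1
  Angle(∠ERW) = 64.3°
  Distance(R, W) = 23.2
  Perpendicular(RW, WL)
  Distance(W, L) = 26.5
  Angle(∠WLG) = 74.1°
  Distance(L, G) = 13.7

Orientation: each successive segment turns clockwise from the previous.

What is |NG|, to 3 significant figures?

33.3

Q is at the origin; QF runs at 20.2° with length 24.8, so F = (23.3, 8.56). ∠QFN = 124.2° gives FN at -35.6° from the x-axis; with |FN| = 17.8, N = (37.7, -1.80). ∠FNE = 113.1° gives NE at -102° from the x-axis; with |NE| = 29.9, E = (31.3, -31.0). ∠NER = 129.1° gives ER at -153° from the x-axis; with |ER| = 29.1, R = (5.26, -44.0). ∠ERW = 64.3° gives RW at 90.9° from the x-axis; with |RW| = 23.2, W = (4.89, -20.8). The perpendicularity gives WL at right angles to RW, so WL runs at 0.900°; with |WL| = 26.5, L = (31.4, -20.4). ∠WLG = 74.1° gives LG at -105° from the x-axis; with |LG| = 13.7, G = (27.8, -33.6). Then |NG| = |G − N| = 33.3.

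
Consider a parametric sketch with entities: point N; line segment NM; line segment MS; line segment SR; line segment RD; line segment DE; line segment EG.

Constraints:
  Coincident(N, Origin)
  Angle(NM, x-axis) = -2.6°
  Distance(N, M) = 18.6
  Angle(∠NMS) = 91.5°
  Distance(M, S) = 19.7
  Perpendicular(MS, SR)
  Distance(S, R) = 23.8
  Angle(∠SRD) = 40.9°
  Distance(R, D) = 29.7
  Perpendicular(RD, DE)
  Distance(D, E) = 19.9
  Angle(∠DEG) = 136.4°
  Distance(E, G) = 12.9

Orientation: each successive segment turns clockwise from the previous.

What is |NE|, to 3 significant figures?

34.1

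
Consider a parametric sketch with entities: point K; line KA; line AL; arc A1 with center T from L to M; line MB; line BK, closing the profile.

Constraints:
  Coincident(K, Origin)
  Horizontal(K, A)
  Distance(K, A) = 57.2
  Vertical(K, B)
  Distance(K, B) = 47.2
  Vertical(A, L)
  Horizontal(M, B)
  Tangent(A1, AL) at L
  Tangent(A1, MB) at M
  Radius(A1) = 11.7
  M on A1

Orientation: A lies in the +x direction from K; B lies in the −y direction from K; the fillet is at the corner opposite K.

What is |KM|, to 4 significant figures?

65.56

K is at the origin; KA is horizontal with |KA| = 57.2 and A on the +x side, so A = (57.20, 0.000). KB is vertical with |KB| = 47.2 and B on the −y side, so B = (0.000, -47.20). The virtual corner opposite K is at (57.20, -47.20). Since A1 is tangent to AL there, TL ⟂ AL and A1 meets MB tangentially, so TM is at right angles to MB, with radius 11.7, so the center T sits 11.7 in from both sides at T = (45.50, -35.50). That places the tangent points at L = (57.20, -35.50) on AL and M = (45.50, -47.20) on MB. Then |KM| = |M − K| = 65.56.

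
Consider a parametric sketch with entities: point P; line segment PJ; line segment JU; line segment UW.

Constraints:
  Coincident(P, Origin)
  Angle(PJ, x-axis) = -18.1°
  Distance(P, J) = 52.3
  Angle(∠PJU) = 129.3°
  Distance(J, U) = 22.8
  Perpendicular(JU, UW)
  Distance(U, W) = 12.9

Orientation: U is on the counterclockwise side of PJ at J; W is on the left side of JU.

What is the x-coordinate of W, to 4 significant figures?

61.97

P is at the origin; PJ runs at -18.1° with length 52.3, so J = 52.3·(cos -18.1°, sin -18.1°) = (49.71, -16.25). ∠PJU = 129.3°, so JU runs at -18.1° + (180° − 129.3°) = 32.60° from the x-axis; with |JU| = 22.8, U = J + 22.8·(cos 32.60°, sin 32.60°) = (68.92, -3.964). JU is perpendicular to UW; with |UW| = 12.9 on the left of JU, W = U + 12.9·(-0.5388, 0.8425) = (61.97, 6.903). So W.x = 61.97.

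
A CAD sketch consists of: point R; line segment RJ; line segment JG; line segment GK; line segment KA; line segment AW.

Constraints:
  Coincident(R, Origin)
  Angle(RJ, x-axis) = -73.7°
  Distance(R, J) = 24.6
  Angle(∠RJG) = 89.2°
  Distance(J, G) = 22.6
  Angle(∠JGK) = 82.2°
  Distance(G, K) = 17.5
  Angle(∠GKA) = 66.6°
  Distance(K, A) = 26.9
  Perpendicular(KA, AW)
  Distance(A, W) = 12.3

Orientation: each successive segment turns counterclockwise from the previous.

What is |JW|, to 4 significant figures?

7.971

∠GKA = 66.6° gives KA at -131.7° from the x-axis; with |KA| = 26.9, A = (3.242, -21.18). The perpendicularity gives AW at right angles to KA, so AW runs at -41.70°; with |AW| = 12.3, W = (12.43, -29.36). Then |JW| = |W − J| = 7.971.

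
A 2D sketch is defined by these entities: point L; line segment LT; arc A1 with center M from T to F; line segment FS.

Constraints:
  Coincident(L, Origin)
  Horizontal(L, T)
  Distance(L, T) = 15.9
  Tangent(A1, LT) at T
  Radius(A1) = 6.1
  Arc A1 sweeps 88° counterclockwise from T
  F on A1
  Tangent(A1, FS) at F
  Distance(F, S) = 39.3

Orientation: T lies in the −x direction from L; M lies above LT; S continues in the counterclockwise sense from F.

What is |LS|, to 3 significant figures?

45.9

L is at the origin; LT is horizontal with |LT| = 15.9 and T on the −x side, so T = (-15.9, 0.00). Since A1 is tangent to LT there, MT ⟂ LT, so M = T + (0, 6.1) = (-15.9, 6.10). On A1, T sits at bearing -90° from M; an 88° counterclockwise sweep puts F at bearing -2°, so F = M + 6.1·(cos -2°, sin -2°) = (-9.80, 5.89). Tangency of A1 to FS means the radius MF is perpendicular to FS, so FS runs along (−sin -2°, cos -2°); with |FS| = 39.3, S = (-8.43, 45.2). Then |LS| = |S − L| = 45.9.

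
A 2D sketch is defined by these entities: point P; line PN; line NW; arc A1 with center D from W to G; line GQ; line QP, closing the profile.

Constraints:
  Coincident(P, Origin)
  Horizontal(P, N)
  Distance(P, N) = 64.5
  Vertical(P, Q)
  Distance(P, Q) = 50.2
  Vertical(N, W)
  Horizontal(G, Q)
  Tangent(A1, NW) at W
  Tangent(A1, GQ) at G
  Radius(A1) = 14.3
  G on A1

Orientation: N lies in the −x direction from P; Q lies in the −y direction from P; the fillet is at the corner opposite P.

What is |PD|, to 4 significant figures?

61.72

P and Q share the same x with |PQ| = 50.2 and Q on the −y side, so Q = (0.000, -50.20). The virtual corner opposite P is at (-64.50, -50.20). A1 meets NW tangentially, so DW is at right angles to NW and A1 meets GQ tangentially, so DG is at right angles to GQ, with radius 14.3, so the center D sits 14.3 in from both sides at D = (-50.20, -35.90). Then |PD| = |D − P| = 61.72.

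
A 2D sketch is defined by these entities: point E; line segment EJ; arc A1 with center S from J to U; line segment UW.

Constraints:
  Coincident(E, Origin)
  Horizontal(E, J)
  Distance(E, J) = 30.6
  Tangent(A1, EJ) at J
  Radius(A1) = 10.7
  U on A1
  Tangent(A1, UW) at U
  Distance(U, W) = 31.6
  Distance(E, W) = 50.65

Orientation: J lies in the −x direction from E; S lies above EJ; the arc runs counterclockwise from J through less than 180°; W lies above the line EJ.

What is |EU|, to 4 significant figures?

23.69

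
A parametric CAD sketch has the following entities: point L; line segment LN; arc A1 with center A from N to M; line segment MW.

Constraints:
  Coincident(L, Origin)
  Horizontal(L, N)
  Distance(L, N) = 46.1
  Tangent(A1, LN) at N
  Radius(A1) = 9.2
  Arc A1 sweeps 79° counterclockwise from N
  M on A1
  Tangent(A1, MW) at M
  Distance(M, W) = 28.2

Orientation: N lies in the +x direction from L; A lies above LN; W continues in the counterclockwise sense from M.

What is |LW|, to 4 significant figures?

69.97

L is at the origin; L and N share the same y with |LN| = 46.1 and N on the +x side, so N = (46.10, 0.000). Since A1 is tangent to LN there, AN ⟂ LN, so A = N + (0, 9.2) = (46.10, 9.200). On A1, N sits at bearing -90° from A; a 79° counterclockwise sweep puts M at bearing -11°, so M = A + 9.2·(cos -11°, sin -11°) = (55.13, 7.445). Since A1 is tangent to MW there, AM ⟂ MW, so MW runs along (−sin -11°, cos -11°); with |MW| = 28.2, W = (60.51, 35.13). Then |LW| = |W − L| = 69.97.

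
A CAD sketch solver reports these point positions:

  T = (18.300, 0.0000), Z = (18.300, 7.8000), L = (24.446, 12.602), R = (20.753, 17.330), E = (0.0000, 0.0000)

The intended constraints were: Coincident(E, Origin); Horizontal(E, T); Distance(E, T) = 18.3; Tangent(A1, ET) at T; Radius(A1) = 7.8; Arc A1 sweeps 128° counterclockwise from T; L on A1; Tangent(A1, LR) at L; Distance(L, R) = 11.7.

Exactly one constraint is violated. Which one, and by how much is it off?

Distance(L, R) = 11.7 — off by 5.70.

E = (0.00, 0.00) ✓; E.y = 0.00, T.y = 0.00 ✓; |ET| = 18.30 ✓; ∠(ZT, TE) = 90.00° ✓; |ZT| = 7.800 ✓; bearing(Z→L) − bearing(Z→T) = 128.0° ✓; |ZL| = 7.800 ✓; ∠(ZL, LR) = 90.01° ✓; |LR| = 5.999 ✗.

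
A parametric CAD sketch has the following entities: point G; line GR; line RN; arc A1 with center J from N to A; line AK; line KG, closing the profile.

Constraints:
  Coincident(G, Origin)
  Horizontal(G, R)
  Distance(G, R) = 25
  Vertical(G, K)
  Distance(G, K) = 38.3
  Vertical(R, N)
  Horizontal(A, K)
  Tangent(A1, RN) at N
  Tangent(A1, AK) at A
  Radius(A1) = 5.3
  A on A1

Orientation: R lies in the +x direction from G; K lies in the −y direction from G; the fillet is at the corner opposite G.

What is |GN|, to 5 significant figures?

41.400

The virtual corner opposite G is at (25.000, -38.300). Tangency of A1 to RN means the radius JN is perpendicular to RN and the tangent condition forces JA to be normal to AK, with radius 5.3, so the center J sits 5.3 in from both sides at J = (19.700, -33.000). That places the tangent points at N = (25.000, -33.000) on RN and A = (19.700, -38.300) on AK. Then |GN| = |N − G| = 41.400.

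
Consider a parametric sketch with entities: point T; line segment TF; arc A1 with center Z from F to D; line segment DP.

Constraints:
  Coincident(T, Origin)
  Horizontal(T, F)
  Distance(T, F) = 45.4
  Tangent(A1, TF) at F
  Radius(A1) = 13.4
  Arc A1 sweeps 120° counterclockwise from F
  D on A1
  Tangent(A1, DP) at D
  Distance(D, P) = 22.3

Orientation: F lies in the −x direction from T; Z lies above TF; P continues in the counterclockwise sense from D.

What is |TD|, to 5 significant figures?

39.321

The tangent condition forces ZF to be normal to TF, so Z = F + (0, 13.4) = (-45.400, 13.400). On A1, F sits at bearing -90° from Z; a 120° counterclockwise sweep puts D at bearing 30°, so D = Z + 13.4·(cos 30°, sin 30°) = (-33.795, 20.100). Then |TD| = |D − T| = 39.321.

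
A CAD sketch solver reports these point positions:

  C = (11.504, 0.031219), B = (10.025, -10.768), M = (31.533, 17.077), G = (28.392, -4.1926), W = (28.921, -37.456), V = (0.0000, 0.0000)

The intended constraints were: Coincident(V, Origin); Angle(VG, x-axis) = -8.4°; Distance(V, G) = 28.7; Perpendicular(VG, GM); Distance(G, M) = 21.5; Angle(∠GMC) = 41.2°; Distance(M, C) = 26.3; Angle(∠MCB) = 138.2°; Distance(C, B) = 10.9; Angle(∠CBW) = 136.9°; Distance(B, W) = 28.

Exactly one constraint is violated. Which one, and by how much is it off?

Distance(B, W) = 28 — off by 4.70.

V = (0.00, 0.00) ✓; VG at -8.400° ✓; |VG| = 28.70 ✓; ∠(VG, GM) = 90.00° ✓; |GM| = 21.50 ✓; ∠GMC = 41.20° ✓; |MC| = 26.30 ✓; ∠MCB = 138.2° ✓; |CB| = 10.90 ✓; ∠CBW = 136.9° ✓; |BW| = 32.70 ✗.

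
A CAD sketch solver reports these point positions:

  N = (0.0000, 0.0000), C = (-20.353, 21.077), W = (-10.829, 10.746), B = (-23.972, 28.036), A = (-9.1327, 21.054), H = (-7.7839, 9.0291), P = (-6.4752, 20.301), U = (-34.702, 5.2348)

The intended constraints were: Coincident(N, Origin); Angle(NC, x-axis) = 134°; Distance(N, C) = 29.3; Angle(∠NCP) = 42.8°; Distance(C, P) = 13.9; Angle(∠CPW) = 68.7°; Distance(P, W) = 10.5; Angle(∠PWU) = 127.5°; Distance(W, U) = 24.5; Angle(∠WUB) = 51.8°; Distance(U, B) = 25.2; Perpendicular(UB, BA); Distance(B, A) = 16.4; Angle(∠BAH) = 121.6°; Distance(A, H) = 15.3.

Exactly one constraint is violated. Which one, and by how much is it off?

Distance(A, H) = 15.3 — off by 3.20.

N = (0.00, 0.00) ✓; NC at 134.0° ✓; |NC| = 29.30 ✓; ∠NCP = 42.80° ✓; |CP| = 13.90 ✓; ∠CPW = 68.70° ✓; |PW| = 10.50 ✓; ∠PWU = 127.5° ✓; |WU| = 24.50 ✓; ∠WUB = 51.80° ✓; |UB| = 25.20 ✓; ∠(UB, BA) = 90.00° ✓; |BA| = 16.40 ✓; ∠BAH = 121.6° ✓; |AH| = 12.10 ✗.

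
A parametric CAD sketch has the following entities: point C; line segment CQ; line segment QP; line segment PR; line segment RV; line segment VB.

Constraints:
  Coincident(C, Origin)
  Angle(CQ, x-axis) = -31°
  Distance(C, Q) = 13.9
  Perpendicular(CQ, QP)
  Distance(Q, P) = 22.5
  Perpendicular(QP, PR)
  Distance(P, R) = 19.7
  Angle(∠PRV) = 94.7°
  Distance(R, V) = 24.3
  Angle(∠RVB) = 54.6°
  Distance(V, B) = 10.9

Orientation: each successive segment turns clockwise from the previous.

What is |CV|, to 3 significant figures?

7.98

C is at the origin; CQ runs at -31.0° with length 13.9, so Q = (11.9, -7.16). The perpendicularity gives QP at right angles to CQ, so QP runs at -121°; with |QP| = 22.5, P = (0.326, -26.4). QP is perpendicular to PR, so PR runs at 149°; with |PR| = 19.7, R = (-16.6, -16.3). ∠PRV = 94.7° gives RV at 63.7° from the x-axis; with |RV| = 24.3, V = (-5.79, 5.49). Then |CV| = |V − C| = 7.98.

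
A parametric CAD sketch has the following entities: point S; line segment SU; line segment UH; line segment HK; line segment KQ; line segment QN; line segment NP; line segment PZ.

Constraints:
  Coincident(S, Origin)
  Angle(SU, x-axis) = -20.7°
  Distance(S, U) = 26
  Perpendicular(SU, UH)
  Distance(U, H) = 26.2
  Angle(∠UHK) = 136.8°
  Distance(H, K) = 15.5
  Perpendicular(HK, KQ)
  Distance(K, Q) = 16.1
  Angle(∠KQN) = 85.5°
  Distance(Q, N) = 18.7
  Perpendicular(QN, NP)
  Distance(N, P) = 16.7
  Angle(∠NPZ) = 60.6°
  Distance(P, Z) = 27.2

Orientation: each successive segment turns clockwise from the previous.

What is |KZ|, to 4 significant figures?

14.16

S is at the origin; SU runs at -20.7° with length 26.0, so U = (24.32, -9.190). SU ⟂ UH, so UH runs at -110.7°; with |UH| = 26.2, H = (15.06, -33.70). ∠UHK = 136.8° gives HK at -153.9° from the x-axis; with |HK| = 15.5, K = (1.141, -40.52). The perpendicularity gives KQ at right angles to HK, so KQ runs at 116.1°; with |KQ| = 16.1, Q = (-5.942, -26.06). ∠KQN = 85.5° gives QN at 21.60° from the x-axis; with |QN| = 18.7, N = (11.44, -19.18). QN ⟂ NP, so NP runs at -68.40°; with |NP| = 16.7, P = (17.59, -34.70). ∠NPZ = 60.6° gives PZ at 172.2° from the x-axis; with |PZ| = 27.2, Z = (-9.356, -31.01). Then |KZ| = |Z − K| = 14.16.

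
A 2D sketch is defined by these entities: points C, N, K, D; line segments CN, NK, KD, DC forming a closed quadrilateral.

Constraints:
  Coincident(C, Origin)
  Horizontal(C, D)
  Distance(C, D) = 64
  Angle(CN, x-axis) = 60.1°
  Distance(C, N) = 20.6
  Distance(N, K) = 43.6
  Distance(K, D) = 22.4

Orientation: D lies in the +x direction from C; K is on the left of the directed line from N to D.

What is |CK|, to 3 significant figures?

57.4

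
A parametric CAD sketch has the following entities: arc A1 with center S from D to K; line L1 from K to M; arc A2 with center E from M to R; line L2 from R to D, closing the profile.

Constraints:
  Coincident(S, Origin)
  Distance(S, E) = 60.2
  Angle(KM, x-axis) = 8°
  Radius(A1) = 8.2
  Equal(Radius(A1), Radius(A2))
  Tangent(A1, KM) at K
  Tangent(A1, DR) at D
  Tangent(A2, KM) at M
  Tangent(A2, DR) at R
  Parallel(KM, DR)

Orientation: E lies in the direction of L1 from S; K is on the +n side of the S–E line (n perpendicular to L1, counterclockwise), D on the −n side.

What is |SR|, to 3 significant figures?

60.8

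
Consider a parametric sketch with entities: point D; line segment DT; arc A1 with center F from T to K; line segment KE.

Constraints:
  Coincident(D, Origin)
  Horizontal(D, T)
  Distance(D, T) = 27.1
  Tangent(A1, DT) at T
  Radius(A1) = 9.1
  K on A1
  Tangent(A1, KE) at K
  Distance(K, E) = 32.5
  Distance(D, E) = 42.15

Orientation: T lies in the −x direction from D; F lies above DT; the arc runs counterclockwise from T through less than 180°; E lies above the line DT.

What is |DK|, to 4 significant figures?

19.70

Checks: |FK| = 9.100 ✓; ∠(FK, KE) = 90.00° ✓; |KE| = 32.50 ✓; |DE| = 42.15 ✓.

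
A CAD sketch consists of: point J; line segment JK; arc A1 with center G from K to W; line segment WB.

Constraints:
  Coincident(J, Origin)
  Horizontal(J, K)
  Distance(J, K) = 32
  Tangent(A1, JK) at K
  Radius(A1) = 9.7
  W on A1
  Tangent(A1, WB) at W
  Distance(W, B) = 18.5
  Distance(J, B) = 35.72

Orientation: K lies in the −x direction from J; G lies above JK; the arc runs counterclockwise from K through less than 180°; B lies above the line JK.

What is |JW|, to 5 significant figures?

24.272

Checks: |GW| = 9.700 ✓; ∠(GW, WB) = 90.00° ✓; |WB| = 18.50 ✓; |JB| = 35.72 ✓.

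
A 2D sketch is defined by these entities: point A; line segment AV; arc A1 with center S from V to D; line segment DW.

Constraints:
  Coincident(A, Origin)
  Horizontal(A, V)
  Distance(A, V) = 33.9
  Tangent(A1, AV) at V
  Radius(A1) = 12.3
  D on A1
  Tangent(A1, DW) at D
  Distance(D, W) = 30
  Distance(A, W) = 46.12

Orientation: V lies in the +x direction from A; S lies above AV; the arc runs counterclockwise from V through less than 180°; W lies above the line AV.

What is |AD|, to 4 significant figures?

47.29

A is at the origin; A and V share the same y with |AV| = 33.9 and V on the +x side, so V = (33.90, 0.000). The tangent condition forces SV to be normal to AV, so S = V + (0, 12.3) = (33.90, 12.30). Since SD ⟂ DW (tangency), |SW| = √(12.3² + 30.0²) = 32.42 regardless of where D sits on A1. So W lies on both circle(A, 46.12) and circle(S, 32.42); the above-AV intersection is W = (19.96, 41.58). D is the foot of the tangent from W: D = (42.17, 21.40).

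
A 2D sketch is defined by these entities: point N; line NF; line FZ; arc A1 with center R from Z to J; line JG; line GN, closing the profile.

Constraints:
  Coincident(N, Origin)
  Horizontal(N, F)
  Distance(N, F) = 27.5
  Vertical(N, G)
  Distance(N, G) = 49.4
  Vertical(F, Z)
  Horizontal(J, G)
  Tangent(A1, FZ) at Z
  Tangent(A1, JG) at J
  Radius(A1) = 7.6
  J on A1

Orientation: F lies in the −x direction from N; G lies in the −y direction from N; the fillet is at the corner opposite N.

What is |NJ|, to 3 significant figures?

53.3

N is at the origin; NF is horizontal with |NF| = 27.5 and F on the −x side, so F = (-27.5, 0.00). N and G share the same x with |NG| = 49.4 and G on the −y side, so G = (0.00, -49.4). The virtual corner opposite N is at (-27.5, -49.4). The tangent condition forces RZ to be normal to FZ and A1 meets JG tangentially, so RJ is at right angles to JG, with radius 7.6, so the center R sits 7.6 in from both sides at R = (-19.9, -41.8). That places the tangent points at Z = (-27.5, -41.8) on FZ and J = (-19.9, -49.4) on JG. Then |NJ| = |J − N| = 53.3.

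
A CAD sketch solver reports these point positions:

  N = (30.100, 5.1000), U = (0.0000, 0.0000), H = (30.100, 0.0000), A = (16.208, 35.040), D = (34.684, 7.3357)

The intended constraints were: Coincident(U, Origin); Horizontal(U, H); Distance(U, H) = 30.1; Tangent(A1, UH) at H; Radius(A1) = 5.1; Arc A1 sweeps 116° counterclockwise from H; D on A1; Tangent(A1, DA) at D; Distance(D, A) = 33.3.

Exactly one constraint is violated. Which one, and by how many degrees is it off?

Tangent(A1, DA) at D — off by 7.70°.

U = (0.00, 0.00) ✓; U.y = 0.00, H.y = 0.00 ✓; |UH| = 30.10 ✓; ∠(NH, HU) = 90.00° ✓; |NH| = 5.100 ✓; bearing(N→D) − bearing(N→H) = 116.0° ✓; |ND| = 5.100 ✓; ∠(ND, DA) = 82.30° ✗; |DA| = 33.30 ✓.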